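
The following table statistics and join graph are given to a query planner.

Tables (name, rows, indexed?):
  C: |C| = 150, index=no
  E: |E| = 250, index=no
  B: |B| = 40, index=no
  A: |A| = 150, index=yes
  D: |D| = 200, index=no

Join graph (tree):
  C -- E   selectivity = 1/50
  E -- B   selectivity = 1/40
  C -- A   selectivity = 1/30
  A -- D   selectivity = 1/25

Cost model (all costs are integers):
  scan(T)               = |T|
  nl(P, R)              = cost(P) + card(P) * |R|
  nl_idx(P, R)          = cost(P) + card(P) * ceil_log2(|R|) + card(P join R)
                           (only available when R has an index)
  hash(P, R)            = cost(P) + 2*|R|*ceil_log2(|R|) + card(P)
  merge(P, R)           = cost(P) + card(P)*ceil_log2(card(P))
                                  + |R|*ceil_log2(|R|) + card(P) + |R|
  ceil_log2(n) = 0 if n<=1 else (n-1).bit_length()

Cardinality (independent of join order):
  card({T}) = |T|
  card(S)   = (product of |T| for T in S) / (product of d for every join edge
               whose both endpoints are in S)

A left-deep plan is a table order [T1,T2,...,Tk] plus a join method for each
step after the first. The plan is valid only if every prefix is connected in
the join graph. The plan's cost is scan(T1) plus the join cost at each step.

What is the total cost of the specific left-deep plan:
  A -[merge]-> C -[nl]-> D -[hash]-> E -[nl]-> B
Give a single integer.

1362850

step 1: scan A: cost=150, card=150
step 2: join C via merge
    card(P join C) = 150*150/(30) = 750
    cost = 150 + 150*8 + 150*8 + 150 + 150 = 2850
step 3: join D via nl
    card(P join D) = 750*200/(25) = 6000
    cost = 2850 + 750*200 = 152850
step 4: join E via hash
    card(P join E) = 6000*250/(50) = 30000
    cost = 152850 + 2*250*8 + 6000 = 162850
step 5: join B via nl
    card(P join B) = 30000*40/(40) = 30000
    cost = 162850 + 30000*40 = 1362850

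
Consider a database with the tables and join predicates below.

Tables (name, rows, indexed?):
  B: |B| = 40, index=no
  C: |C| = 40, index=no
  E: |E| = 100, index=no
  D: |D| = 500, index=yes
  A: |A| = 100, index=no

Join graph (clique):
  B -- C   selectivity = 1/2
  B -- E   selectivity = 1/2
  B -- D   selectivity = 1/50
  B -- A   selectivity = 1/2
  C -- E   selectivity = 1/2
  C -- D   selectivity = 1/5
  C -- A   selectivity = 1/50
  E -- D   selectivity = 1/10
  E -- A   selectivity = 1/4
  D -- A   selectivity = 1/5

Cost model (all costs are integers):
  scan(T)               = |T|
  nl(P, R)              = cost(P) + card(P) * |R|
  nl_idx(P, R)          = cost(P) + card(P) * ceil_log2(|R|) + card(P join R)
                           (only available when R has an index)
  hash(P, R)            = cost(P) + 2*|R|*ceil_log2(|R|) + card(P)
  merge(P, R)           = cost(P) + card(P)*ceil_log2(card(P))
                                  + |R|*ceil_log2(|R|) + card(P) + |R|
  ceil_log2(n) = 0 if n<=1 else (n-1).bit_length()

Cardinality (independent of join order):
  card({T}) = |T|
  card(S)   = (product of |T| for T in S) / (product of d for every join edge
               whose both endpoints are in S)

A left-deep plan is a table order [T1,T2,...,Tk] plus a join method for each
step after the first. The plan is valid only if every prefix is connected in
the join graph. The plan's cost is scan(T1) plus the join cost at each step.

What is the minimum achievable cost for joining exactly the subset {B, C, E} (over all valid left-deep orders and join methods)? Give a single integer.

2760

Selinger DP over subsets of {B,C,E}:
  {B}: scan cost=40, card=40
  {C}: scan cost=40, card=40
  {E}: scan cost=100, card=100
  {BC}: card=800; try (C,hash)→560, (B,hash)→560, (C,merge)→600, (B,merge)→600, (C,nl)→1640, (B,nl)→1640; best=560 via (C,hash)
  {BE}: card=2000; try (B,hash)→680, (E,merge)→1120, (B,merge)→1180, (E,hash)→1480, (E,nl)→4040, (B,nl)→4100; best=680 via (B,hash)
  {CE}: card=2000; try (C,hash)→680, (E,merge)→1120, (C,merge)→1180, (E,hash)→1480, (E,nl)→4040, (C,nl)→4100; best=680 via (C,hash)
  {BCE}: card=20000; try (E,hash)→2760, (C,hash)→3160, (B,hash)→3160, (E,merge)→10160, (C,merge)→24960, (B,merge)→24960 …(+3); best=2760 via (E,hash)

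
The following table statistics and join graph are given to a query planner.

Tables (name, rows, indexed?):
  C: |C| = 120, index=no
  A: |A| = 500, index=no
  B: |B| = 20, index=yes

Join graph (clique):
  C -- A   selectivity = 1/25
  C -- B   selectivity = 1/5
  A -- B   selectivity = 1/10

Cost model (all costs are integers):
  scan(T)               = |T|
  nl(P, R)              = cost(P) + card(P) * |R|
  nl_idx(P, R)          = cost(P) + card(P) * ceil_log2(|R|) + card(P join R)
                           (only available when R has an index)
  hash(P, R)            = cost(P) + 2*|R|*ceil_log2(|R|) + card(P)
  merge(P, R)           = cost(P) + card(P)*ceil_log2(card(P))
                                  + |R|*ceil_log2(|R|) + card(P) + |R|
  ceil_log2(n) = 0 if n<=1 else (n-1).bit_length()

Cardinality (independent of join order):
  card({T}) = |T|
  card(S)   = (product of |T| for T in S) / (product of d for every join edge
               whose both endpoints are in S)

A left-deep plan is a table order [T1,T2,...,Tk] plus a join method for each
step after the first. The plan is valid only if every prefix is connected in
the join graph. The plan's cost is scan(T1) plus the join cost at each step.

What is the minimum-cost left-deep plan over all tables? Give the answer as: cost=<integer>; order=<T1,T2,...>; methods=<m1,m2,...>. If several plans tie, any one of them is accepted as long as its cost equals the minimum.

Selinger DP (subsets sized 1..n):
  {C}: scan cost=120, card=120
  {A}: scan cost=500, card=500
  {B}: scan cost=20, card=20
  {AC}: card=2400; try (C,hash)→2680, (A,merge)→6080, (C,merge)→6460, (A,hash)→9240, (A,nl)→60120, (C,nl)→60500; best=2680 via (C,hash)
  {BC}: card=480; try (B,hash)→440, (C,merge)→1100, (B,merge)→1200, (B,nl_idx)→1200, (C,hash)→1720, (C,nl)→2420 …(+1); best=440 via (B,hash)
  {AB}: card=1000; try (B,hash)→1200, (B,nl_idx)→4000, (A,merge)→5140, (B,merge)→5620, (A,hash)→9040, (A,nl)→10020 …(+1); best=1200 via (B,hash)
  {ABC}: card=960; try (C,hash)→3880, (B,hash)→5280, (A,hash)→9920, (A,merge)→10240, (C,merge)→13160, (B,nl_idx)→15640 …(+4); best=3880 via (C,hash)

cost=3880; order=A,B,C; methods=hash,hash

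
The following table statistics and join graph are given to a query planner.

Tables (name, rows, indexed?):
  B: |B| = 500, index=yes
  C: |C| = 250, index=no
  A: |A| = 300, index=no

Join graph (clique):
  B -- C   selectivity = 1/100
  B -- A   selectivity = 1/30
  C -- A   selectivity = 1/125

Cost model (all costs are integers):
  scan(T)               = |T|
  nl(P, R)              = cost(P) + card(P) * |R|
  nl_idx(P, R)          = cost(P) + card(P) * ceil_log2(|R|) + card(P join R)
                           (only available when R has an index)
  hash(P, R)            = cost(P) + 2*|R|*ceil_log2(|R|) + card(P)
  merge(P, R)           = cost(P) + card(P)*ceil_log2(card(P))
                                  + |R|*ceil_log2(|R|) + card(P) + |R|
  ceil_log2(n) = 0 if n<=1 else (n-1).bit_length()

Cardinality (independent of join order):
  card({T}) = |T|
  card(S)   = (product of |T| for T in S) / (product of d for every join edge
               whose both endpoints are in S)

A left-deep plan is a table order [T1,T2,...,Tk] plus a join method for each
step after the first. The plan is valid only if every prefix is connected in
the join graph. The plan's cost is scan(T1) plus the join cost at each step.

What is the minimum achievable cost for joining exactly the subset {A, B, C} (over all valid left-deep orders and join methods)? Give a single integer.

10100

Selinger DP over subsets of {A,B,C}:
  {B}: scan cost=500, card=500
  {C}: scan cost=250, card=250
  {A}: scan cost=300, card=300
  {BC}: card=1250; try (B,nl_idx)→3750, (C,hash)→5000, (B,merge)→7500, (C,merge)→7750, (B,hash)→9500, (B,nl)→125250 …(+1); best=3750 via (B,nl_idx)
  {AB}: card=5000; try (A,hash)→6400, (B,nl_idx)→8000, (B,merge)→8300, (A,merge)→8500, (B,hash)→9600, (B,nl)→150300 …(+1); best=6400 via (A,hash)
  {AC}: card=600; try (C,hash)→4600, (A,merge)→5500, (C,merge)→5550, (A,hash)→5900, (A,nl)→75250, (C,nl)→75300; best=4600 via (C,hash)
  {ABC}: card=100; try (B,nl_idx)→10100, (A,hash)→10400, (B,hash)→14200, (C,hash)→15400, (B,merge)→16200, (A,merge)→21750 …(+4); best=10100 via (B,nl_idx)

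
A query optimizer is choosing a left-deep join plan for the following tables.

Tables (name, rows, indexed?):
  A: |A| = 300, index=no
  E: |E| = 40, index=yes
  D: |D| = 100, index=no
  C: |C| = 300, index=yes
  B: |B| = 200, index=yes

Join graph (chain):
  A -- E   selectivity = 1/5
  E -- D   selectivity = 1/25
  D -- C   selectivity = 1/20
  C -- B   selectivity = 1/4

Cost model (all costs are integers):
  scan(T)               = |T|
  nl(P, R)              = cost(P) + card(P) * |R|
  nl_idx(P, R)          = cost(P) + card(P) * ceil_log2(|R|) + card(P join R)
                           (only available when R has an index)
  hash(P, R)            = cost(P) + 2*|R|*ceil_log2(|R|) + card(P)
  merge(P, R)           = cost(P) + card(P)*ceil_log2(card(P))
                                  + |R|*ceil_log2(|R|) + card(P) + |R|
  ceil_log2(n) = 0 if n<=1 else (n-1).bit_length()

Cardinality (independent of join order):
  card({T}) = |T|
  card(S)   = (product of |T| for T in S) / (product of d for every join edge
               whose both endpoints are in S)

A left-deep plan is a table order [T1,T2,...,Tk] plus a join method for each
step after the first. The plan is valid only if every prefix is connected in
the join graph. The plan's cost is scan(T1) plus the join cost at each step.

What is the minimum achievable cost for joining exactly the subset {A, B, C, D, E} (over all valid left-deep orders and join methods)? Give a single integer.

134980

Selinger DP over subsets of {A,B,C,D,E}:
  {A}: scan cost=300, card=300
  {E}: scan cost=40, card=40
  {D}: scan cost=100, card=100
  {C}: scan cost=300, card=300
  {B}: scan cost=200, card=200
  {AE}: card=2400; try (E,hash)→1080, (A,merge)→3320, (E,merge)→3580, (E,nl_idx)→4500, (A,hash)→5480, (A,nl)→12040 …(+1); best=1080 via (E,hash)
  {DE}: card=160; try (E,hash)→680, (E,nl_idx)→860, (D,merge)→1120, (E,merge)→1180, (D,hash)→1480, (D,nl)→4040 …(+1); best=680 via (E,hash)
  {CD}: card=1500; try (D,hash)→2000, (C,nl_idx)→2500, (C,merge)→3900, (D,merge)→4100, (C,hash)→5600, (C,nl)→30100 …(+1); best=2000 via (D,hash)
  {BC}: card=15000; try (B,hash)→3800, (C,merge)→5000, (B,merge)→5100, (C,hash)→5800, (C,nl_idx)→17000, (B,nl_idx)→17700 …(+2); best=3800 via (B,hash)
  {ADE}: card=9600; try (D,hash)→4880, (A,merge)→5120, (A,hash)→6240, (D,merge)→33080, (A,nl)→48680, (D,nl)→241080; best=4880 via (D,hash)
  {CDE}: card=2400; try (E,hash)→3980, (C,nl_idx)→4520, (C,merge)→5120, (C,hash)→6240, (E,nl_idx)→13400, (E,merge)→20280 …(+2); best=3980 via (E,hash)
  {BCD}: card=75000; try (B,hash)→6700, (D,hash)→20200, (B,merge)→21800, (B,nl_idx)→89000, (D,merge)→229600, (B,nl)→302000 …(+1); best=6700 via (B,hash)
  {ACDE}: card=144000; try (A,hash)→11780, (C,hash)→19880, (A,merge)→38180, (C,merge)→151880, (C,nl_idx)→235280, (A,nl)→723980 …(+1); best=11780 via (A,hash)
  {BCDE}: card=120000; try (B,hash)→9580, (B,merge)→36980, (E,hash)→82180, (B,nl_idx)→143180, (B,nl)→483980, (E,nl_idx)→576700 …(+2); best=9580 via (B,hash)
  {ABCDE}: card=7200000; try (A,hash)→134980, (B,hash)→158980, (A,merge)→2172580, (B,merge)→2749580, (B,nl_idx)→8363780, (B,nl)→28811780 …(+1); best=134980 via (A,hash)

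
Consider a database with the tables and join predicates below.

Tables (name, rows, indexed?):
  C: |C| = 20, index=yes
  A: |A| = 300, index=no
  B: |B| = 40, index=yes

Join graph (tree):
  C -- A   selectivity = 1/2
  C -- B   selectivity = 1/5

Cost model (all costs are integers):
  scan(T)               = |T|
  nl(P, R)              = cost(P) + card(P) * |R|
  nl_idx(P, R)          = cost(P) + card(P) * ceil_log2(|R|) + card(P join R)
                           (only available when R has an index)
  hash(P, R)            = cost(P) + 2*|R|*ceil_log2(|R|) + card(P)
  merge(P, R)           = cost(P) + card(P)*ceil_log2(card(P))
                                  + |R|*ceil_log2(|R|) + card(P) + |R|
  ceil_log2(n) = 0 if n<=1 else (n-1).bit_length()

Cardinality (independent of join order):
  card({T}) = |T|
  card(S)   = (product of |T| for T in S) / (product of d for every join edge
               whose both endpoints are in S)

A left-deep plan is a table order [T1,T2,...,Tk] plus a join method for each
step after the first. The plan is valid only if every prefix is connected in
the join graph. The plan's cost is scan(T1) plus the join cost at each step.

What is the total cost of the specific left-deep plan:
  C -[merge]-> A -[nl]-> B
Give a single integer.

step 1: scan C: cost=20, card=20
step 2: join A via merge
    card(P join A) = 20*300/(2) = 3000
    cost = 20 + 20*5 + 300*9 + 20 + 300 = 3140
step 3: join B via nl
    card(P join B) = 3000*40/(5) = 24000
    cost = 3140 + 3000*40 = 123140

123140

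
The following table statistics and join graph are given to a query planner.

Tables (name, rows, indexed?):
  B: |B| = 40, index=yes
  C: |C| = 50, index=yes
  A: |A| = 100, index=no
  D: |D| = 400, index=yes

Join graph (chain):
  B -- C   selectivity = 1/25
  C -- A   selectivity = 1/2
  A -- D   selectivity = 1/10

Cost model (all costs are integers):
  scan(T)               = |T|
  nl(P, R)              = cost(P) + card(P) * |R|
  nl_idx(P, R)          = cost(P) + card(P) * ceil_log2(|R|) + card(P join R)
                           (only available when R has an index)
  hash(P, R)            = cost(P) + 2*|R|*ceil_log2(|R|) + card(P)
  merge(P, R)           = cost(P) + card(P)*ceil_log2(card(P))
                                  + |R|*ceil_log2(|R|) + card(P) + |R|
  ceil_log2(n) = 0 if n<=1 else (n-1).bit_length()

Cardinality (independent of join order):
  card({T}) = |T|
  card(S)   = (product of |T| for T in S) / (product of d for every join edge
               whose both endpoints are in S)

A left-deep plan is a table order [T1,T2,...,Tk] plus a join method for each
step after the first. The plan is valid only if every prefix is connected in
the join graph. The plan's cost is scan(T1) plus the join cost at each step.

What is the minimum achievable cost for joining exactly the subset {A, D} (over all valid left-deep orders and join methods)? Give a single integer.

Selinger DP over subsets of {A,D}:
  {A}: scan cost=100, card=100
  {D}: scan cost=400, card=400
  {AD}: card=4000; try (A,hash)→2200, (D,merge)→4900, (D,nl_idx)→5000, (A,merge)→5200, (D,hash)→7400, (D,nl)→40100 …(+1); best=2200 via (A,hash)

2200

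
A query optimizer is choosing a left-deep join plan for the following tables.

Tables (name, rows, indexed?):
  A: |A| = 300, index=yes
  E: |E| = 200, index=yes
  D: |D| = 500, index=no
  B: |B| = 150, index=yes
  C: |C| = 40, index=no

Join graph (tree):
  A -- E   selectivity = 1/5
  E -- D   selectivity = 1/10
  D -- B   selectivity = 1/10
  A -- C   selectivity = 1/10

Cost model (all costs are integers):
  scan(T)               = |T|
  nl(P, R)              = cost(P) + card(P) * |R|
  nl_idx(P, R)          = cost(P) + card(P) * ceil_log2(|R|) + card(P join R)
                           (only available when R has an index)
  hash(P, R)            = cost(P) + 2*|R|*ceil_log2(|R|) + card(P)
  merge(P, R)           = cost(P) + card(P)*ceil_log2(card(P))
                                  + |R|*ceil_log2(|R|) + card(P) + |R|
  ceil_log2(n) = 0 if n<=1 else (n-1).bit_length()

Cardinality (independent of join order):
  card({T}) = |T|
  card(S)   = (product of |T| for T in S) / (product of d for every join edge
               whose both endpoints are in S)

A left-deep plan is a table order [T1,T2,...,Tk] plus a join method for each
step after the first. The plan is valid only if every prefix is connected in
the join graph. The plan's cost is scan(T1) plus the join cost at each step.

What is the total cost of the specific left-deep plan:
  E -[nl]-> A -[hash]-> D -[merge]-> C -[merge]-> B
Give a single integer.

67882830

step 1: scan E: cost=200, card=200
step 2: join A via nl
    card(P join A) = 200*300/(5) = 12000
    cost = 200 + 200*300 = 60200
step 3: join D via hash
    card(P join D) = 12000*500/(10) = 600000
    cost = 60200 + 2*500*9 + 12000 = 81200
step 4: join C via merge
    card(P join C) = 600000*40/(10) = 2400000
    cost = 81200 + 600000*20 + 40*6 + 600000 + 40 = 12681480
step 5: join B via merge
    card(P join B) = 2400000*150/(10) = 36000000
    cost = 12681480 + 2400000*22 + 150*8 + 2400000 + 150 = 67882830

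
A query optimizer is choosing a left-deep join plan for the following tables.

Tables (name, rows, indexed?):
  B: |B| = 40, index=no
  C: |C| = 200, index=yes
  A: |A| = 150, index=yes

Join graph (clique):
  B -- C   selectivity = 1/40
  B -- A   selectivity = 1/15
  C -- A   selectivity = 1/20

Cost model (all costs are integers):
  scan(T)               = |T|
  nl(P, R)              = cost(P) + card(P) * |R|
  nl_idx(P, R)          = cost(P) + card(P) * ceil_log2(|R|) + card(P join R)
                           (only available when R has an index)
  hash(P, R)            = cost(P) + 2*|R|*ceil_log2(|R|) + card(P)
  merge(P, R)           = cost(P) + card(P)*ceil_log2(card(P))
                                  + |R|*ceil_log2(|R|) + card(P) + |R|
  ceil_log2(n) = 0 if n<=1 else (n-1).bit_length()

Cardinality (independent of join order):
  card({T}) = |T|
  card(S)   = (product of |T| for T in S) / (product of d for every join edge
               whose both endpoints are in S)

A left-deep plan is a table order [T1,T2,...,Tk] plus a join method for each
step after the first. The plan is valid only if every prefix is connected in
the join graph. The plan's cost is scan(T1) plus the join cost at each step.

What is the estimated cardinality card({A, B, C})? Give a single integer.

Tables in S: A(150), B(40), C(200)
Edges inside S: B-C(d=40), B-A(d=15), C-A(d=20)
numerator = 150 * 40 * 200 = 1200000
denominator = 40 * 15 * 20 = 12000
card(S) = 1200000 / 12000 = 100

100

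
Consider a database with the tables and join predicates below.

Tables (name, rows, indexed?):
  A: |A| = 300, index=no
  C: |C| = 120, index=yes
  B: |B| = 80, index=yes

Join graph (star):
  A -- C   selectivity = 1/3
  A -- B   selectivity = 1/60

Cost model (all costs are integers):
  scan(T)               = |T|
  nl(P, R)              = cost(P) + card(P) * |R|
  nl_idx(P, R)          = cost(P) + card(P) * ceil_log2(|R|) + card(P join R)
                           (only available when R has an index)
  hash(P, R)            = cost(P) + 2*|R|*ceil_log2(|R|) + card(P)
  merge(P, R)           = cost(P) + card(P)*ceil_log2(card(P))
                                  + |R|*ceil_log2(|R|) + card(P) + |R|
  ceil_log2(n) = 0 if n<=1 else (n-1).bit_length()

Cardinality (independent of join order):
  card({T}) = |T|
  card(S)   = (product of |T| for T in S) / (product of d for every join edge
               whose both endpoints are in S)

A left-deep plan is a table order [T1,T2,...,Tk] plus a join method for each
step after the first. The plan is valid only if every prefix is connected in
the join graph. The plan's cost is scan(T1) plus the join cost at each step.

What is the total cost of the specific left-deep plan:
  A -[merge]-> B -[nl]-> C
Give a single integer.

step 1: scan A: cost=300, card=300
step 2: join B via merge
    card(P join B) = 300*80/(60) = 400
    cost = 300 + 300*9 + 80*7 + 300 + 80 = 3940
step 3: join C via nl
    card(P join C) = 400*120/(3) = 16000
    cost = 3940 + 400*120 = 51940

51940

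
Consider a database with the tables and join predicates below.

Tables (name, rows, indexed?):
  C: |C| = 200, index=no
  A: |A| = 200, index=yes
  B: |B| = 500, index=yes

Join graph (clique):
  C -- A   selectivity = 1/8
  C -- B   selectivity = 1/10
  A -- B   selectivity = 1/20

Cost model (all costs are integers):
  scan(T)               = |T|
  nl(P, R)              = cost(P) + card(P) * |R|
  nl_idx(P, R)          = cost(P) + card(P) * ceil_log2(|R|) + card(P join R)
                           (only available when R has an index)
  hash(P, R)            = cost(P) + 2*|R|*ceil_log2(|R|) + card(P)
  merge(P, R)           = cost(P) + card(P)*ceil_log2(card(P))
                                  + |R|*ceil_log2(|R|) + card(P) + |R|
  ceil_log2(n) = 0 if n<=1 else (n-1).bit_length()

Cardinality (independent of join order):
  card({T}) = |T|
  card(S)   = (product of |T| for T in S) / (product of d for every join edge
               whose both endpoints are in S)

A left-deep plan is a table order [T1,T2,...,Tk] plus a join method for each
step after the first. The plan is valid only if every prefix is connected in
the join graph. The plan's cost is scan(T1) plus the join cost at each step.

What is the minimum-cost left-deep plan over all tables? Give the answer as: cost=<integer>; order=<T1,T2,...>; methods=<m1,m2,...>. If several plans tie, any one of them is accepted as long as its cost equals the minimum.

Selinger DP (subsets sized 1..n):
  {C}: scan cost=200, card=200
  {A}: scan cost=200, card=200
  {B}: scan cost=500, card=500
  {AC}: card=5000; try (C,hash)→3600, (A,hash)→3600, (C,merge)→3800, (A,merge)→3800, (A,nl_idx)→6800, (C,nl)→40200 …(+1); best=3600 via (C,hash)
  {BC}: card=10000; try (C,hash)→4200, (B,merge)→7000, (C,merge)→7300, (B,hash)→9400, (B,nl_idx)→12000, (B,nl)→100200 …(+1); best=4200 via (C,hash)
  {AB}: card=5000; try (A,hash)→4200, (B,merge)→7000, (B,nl_idx)→7000, (A,merge)→7300, (B,hash)→9400, (A,nl_idx)→9500 …(+2); best=4200 via (A,hash)
  {ABC}: card=12500; try (C,hash)→12400, (A,hash)→17400, (B,hash)→17600, (B,nl_idx)→61100, (C,merge)→76000, (B,merge)→78600 …(+5); best=12400 via (C,hash)

cost=12400; order=B,A,C; methods=hash,hash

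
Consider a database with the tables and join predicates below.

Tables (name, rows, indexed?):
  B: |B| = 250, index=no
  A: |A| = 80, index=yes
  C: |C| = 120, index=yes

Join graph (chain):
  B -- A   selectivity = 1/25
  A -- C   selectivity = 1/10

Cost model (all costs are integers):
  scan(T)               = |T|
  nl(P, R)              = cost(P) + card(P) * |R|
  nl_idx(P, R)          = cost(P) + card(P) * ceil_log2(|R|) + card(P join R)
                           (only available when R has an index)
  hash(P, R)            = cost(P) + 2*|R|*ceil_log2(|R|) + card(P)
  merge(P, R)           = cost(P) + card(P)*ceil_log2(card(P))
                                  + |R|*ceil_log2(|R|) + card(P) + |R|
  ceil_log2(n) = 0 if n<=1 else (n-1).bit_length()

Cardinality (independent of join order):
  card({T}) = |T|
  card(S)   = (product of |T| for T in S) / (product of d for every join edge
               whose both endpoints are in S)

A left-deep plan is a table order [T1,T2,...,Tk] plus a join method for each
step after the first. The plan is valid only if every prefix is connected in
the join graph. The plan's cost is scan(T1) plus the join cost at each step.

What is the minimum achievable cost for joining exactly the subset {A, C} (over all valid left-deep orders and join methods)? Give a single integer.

Selinger DP over subsets of {A,C}:
  {A}: scan cost=80, card=80
  {C}: scan cost=120, card=120
  {AC}: card=960; try (A,hash)→1360, (C,nl_idx)→1600, (C,merge)→1680, (A,merge)→1720, (C,hash)→1840, (A,nl_idx)→1920 …(+2); best=1360 via (A,hash)

1360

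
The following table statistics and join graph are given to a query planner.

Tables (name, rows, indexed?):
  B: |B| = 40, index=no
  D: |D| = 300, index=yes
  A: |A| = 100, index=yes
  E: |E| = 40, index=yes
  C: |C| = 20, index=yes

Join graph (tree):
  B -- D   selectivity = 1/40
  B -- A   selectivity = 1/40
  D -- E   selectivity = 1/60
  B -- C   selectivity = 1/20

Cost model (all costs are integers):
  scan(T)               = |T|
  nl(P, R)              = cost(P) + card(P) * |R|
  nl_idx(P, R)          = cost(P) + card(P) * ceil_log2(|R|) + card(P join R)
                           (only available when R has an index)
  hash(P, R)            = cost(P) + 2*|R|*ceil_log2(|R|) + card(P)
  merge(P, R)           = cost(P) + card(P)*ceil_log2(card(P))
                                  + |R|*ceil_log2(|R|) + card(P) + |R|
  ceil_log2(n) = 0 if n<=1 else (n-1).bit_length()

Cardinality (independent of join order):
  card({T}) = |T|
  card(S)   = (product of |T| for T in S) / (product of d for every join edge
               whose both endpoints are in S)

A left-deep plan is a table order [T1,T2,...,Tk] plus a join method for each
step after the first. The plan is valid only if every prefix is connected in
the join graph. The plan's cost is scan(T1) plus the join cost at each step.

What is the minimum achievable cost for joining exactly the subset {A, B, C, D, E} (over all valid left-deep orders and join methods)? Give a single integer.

Selinger DP over subsets of {A,B,C,D,E}:
  {B}: scan cost=40, card=40
  {D}: scan cost=300, card=300
  {A}: scan cost=100, card=100
  {E}: scan cost=40, card=40
  {C}: scan cost=20, card=20
  {BD}: card=300; try (D,nl_idx)→700, (B,hash)→1080, (D,merge)→3320, (B,merge)→3580, (D,hash)→5480, (D,nl)→12040 …(+1); best=700 via (D,nl_idx)
  {AB}: card=100; try (A,nl_idx)→420, (B,hash)→680, (A,merge)→1120, (B,merge)→1180, (A,hash)→1480, (A,nl)→4040 …(+1); best=420 via (A,nl_idx)
  {BC}: card=40; try (C,hash)→280, (C,nl_idx)→280, (B,merge)→420, (C,merge)→440, (B,hash)→520, (B,nl)→820 …(+1); best=280 via (C,hash)
  {DE}: card=200; try (D,nl_idx)→600, (E,hash)→1080, (E,nl_idx)→2300, (D,merge)→3320, (E,merge)→3580, (D,hash)→5480 …(+2); best=600 via (D,nl_idx)
  {ABD}: card=750; try (D,nl_idx)→2070, (A,hash)→2400, (A,nl_idx)→3550, (D,merge)→4220, (A,merge)→4500, (D,hash)→5920 …(+2); best=2070 via (D,nl_idx)
  {BDE}: card=200; try (B,hash)→1280, (E,hash)→1480, (B,merge)→2680, (E,nl_idx)→2700, (E,merge)→3980, (B,nl)→8600 …(+1); best=1280 via (B,hash)
  {BCD}: card=300; try (D,nl_idx)→940, (C,hash)→1200, (C,nl_idx)→2500, (D,merge)→3560, (C,merge)→3820, (D,hash)→5720 …(+2); best=940 via (D,nl_idx)
  {ABC}: card=100; try (A,nl_idx)→660, (C,hash)→720, (C,nl_idx)→1020, (C,merge)→1340, (A,merge)→1360, (A,hash)→1720 …(+2); best=660 via (A,nl_idx)
  {ABDE}: card=500; try (A,hash)→2880, (A,nl_idx)→3180, (E,hash)→3300, (A,merge)→3880, (E,nl_idx)→7070, (E,merge)→10600 …(+2); best=2880 via (A,hash)
  {ABCD}: card=750; try (D,nl_idx)→2310, (A,hash)→2640, (C,hash)→3020, (A,nl_idx)→3790, (D,merge)→4460, (A,merge)→4740 …(+6); best=2310 via (D,nl_idx)
  {BCDE}: card=200; try (C,hash)→1680, (E,hash)→1720, (C,nl_idx)→2480, (E,nl_idx)→2940, (C,merge)→3200, (E,merge)→4220 …(+2); best=1680 via (C,hash)
  {ABCDE}: card=500; try (A,hash)→3280, (E,hash)→3540, (C,hash)→3580, (A,nl_idx)→3580, (A,merge)→4280, (C,nl_idx)→5880 …(+6); best=3280 via (A,hash)

3280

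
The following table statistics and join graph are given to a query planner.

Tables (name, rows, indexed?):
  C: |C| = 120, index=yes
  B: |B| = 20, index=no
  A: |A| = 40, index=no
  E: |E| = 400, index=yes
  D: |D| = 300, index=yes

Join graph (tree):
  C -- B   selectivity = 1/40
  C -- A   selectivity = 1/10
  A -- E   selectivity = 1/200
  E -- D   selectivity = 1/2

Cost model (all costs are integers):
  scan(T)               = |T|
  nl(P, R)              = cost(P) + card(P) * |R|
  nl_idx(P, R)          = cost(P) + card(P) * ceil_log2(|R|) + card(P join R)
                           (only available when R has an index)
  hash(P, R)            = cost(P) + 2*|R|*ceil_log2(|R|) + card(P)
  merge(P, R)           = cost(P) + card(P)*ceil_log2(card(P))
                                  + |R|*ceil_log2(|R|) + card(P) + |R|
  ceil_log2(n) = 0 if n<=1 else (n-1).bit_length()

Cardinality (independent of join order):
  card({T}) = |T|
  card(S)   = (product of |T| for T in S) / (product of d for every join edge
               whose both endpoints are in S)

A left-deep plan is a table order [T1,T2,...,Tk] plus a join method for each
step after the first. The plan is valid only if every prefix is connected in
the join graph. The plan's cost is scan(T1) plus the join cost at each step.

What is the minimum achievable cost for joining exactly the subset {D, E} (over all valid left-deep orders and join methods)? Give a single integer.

6200

Selinger DP over subsets of {D,E}:
  {E}: scan cost=400, card=400
  {D}: scan cost=300, card=300
  {DE}: card=60000; try (D,hash)→6200, (E,merge)→7300, (D,merge)→7400, (E,hash)→7800, (E,nl_idx)→63000, (D,nl_idx)→64000 …(+2); best=6200 via (D,hash)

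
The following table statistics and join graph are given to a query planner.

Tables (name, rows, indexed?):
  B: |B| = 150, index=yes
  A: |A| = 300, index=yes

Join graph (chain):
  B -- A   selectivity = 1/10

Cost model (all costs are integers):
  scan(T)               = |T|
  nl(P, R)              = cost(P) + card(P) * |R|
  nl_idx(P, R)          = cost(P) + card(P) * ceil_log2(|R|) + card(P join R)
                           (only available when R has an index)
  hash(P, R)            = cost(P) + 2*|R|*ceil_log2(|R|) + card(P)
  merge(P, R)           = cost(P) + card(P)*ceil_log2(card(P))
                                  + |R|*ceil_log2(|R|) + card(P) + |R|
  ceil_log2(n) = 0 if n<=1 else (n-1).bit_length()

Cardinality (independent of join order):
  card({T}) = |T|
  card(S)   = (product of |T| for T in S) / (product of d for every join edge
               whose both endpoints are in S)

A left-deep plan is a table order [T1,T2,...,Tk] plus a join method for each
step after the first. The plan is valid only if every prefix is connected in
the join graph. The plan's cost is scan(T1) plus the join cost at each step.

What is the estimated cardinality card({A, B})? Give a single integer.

Tables in S: A(300), B(150)
Edges inside S: B-A(d=10)
numerator = 300 * 150 = 45000
denominator = 10 = 10
card(S) = 45000 / 10 = 4500

4500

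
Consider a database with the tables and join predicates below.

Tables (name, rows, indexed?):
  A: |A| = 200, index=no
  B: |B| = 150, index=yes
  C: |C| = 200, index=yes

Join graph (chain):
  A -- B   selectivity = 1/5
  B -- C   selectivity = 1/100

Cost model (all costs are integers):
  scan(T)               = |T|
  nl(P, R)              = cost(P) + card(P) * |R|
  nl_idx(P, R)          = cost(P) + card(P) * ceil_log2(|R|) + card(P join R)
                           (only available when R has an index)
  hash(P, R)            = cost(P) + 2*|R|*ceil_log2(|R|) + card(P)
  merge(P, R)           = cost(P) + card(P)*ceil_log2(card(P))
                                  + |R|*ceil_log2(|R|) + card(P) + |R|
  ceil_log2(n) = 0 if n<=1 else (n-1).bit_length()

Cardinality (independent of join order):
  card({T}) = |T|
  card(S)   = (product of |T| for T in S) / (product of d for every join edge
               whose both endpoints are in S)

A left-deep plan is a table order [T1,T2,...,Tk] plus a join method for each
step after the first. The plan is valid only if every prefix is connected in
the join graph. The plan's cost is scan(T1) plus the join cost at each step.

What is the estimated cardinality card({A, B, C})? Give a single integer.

Tables in S: A(200), B(150), C(200)
Edges inside S: A-B(d=5), B-C(d=100)
numerator = 200 * 150 * 200 = 6000000
denominator = 5 * 100 = 500
card(S) = 6000000 / 500 = 12000

12000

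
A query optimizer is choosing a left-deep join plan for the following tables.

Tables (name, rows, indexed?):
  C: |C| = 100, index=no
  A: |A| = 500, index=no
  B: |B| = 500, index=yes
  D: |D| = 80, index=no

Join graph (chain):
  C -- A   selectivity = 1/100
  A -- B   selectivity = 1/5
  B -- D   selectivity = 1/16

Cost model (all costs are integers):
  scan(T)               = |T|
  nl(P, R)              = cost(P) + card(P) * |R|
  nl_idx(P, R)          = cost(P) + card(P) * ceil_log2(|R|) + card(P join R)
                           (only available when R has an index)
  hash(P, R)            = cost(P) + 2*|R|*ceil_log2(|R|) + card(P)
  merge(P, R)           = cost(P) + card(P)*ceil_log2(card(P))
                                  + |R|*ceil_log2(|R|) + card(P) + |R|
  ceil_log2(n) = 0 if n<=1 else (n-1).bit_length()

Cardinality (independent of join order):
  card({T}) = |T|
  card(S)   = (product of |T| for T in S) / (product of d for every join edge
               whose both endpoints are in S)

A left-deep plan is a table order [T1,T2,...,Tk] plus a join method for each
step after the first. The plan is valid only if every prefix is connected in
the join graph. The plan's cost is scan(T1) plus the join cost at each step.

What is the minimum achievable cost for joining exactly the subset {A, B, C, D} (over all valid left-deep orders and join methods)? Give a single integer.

63020

Selinger DP over subsets of {A,B,C,D}:
  {C}: scan cost=100, card=100
  {A}: scan cost=500, card=500
  {B}: scan cost=500, card=500
  {D}: scan cost=80, card=80
  {AC}: card=500; try (C,hash)→2400, (A,merge)→5900, (C,merge)→6300, (A,hash)→9200, (A,nl)→50100, (C,nl)→50500; best=2400 via (C,hash)
  {AB}: card=50000; try (B,hash)→10000, (A,hash)→10000, (B,merge)→10500, (A,merge)→10500, (B,nl_idx)→55000, (B,nl)→250500 …(+1); best=10000 via (B,hash)
  {BD}: card=2500; try (D,hash)→2120, (B,nl_idx)→3300, (B,merge)→5720, (D,merge)→6140, (B,hash)→9160, (B,nl)→40080 …(+1); best=2120 via (D,hash)
  {ABC}: card=50000; try (B,hash)→11900, (B,merge)→12400, (B,nl_idx)→56900, (C,hash)→61400, (B,nl)→252400, (C,merge)→860800 …(+1); best=11900 via (B,hash)
  {ABD}: card=250000; try (A,hash)→13620, (A,merge)→39620, (D,hash)→61120, (D,merge)→860640, (A,nl)→1252120, (D,nl)→4010000; best=13620 via (A,hash)
  {ABCD}: card=250000; try (D,hash)→63020, (C,hash)→265020, (D,merge)→862540, (D,nl)→4011900, (C,merge)→4764420, (C,nl)→25013620; best=63020 via (D,hash)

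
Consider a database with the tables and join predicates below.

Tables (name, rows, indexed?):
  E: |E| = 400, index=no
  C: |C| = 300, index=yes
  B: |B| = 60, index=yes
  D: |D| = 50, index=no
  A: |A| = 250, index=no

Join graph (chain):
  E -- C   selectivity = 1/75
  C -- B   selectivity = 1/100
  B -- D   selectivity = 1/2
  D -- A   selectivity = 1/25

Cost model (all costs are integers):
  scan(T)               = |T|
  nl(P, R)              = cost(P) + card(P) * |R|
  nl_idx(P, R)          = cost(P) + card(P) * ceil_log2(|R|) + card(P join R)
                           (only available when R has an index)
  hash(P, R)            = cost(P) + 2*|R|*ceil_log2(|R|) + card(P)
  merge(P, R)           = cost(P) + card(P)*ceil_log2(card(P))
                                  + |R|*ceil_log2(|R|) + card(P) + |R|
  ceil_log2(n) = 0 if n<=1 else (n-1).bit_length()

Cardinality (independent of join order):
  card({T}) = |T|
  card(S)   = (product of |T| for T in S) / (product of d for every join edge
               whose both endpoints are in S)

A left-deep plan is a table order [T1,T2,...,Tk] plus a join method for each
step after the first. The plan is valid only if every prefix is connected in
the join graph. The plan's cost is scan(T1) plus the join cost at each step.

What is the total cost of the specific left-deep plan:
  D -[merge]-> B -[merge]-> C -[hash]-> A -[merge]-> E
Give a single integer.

step 1: scan D: cost=50, card=50
step 2: join B via merge
    card(P join B) = 50*60/(2) = 1500
    cost = 50 + 50*6 + 60*6 + 50 + 60 = 820
step 3: join C via merge
    card(P join C) = 1500*300/(100) = 4500
    cost = 820 + 1500*11 + 300*9 + 1500 + 300 = 21820
step 4: join A via hash
    card(P join A) = 4500*250/(25) = 45000
    cost = 21820 + 2*250*8 + 4500 = 30320
step 5: join E via merge
    card(P join E) = 45000*400/(75) = 240000
    cost = 30320 + 45000*16 + 400*9 + 45000 + 400 = 799320

799320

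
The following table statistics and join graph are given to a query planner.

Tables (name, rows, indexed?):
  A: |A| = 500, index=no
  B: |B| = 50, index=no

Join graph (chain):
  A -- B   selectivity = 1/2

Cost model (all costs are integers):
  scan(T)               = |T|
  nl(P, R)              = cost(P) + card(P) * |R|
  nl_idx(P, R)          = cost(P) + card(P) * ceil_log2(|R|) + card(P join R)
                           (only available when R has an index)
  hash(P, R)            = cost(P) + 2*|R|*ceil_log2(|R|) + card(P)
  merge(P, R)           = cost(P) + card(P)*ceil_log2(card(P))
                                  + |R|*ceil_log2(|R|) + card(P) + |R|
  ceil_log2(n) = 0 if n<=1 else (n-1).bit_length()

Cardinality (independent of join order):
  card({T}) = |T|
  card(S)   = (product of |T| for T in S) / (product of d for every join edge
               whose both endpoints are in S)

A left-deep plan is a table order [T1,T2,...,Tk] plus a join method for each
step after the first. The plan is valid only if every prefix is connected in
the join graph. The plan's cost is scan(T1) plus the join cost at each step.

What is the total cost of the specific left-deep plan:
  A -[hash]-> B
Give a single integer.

step 1: scan A: cost=500, card=500
step 2: join B via hash
    card(P join B) = 500*50/(2) = 12500
    cost = 500 + 2*50*6 + 500 = 1600

1600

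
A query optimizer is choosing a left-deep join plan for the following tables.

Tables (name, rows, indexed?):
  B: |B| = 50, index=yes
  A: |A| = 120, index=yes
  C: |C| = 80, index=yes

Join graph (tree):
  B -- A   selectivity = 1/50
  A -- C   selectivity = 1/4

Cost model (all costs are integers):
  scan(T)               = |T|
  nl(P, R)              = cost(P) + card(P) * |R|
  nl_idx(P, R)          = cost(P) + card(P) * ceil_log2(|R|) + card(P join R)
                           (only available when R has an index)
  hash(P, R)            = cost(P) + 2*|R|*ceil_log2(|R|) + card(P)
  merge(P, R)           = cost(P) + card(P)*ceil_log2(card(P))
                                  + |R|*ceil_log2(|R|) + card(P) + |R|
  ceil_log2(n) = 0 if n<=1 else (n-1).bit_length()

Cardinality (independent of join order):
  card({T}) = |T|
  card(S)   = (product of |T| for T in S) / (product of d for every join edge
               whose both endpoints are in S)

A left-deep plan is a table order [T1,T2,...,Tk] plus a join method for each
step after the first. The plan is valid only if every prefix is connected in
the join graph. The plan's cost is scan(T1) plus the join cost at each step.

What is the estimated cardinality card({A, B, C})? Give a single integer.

Tables in S: A(120), B(50), C(80)
Edges inside S: B-A(d=50), A-C(d=4)
numerator = 120 * 50 * 80 = 480000
denominator = 50 * 4 = 200
card(S) = 480000 / 200 = 2400

2400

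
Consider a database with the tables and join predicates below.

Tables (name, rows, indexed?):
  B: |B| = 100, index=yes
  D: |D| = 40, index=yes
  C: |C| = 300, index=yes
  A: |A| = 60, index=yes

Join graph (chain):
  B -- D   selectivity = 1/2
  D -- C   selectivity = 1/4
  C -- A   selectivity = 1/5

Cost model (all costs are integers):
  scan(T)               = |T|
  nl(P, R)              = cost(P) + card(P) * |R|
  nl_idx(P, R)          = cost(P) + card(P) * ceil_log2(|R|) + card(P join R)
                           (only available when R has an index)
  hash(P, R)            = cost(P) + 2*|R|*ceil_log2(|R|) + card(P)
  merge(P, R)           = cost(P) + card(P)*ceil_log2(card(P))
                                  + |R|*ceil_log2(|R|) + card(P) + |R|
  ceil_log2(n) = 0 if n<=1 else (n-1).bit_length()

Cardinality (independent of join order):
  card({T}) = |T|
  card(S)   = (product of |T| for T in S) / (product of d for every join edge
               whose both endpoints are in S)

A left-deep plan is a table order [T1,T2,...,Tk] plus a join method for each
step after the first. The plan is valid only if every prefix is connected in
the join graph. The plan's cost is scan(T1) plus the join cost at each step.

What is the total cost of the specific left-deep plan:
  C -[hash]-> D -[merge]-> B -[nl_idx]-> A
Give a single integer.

step 1: scan C: cost=300, card=300
step 2: join D via hash
    card(P join D) = 300*40/(4) = 3000
    cost = 300 + 2*40*6 + 300 = 1080
step 3: join B via merge
    card(P join B) = 3000*100/(2) = 150000
    cost = 1080 + 3000*12 + 100*7 + 3000 + 100 = 40880
step 4: join A via nl_idx
    card(P join A) = 150000*60/(5) = 1800000
    cost = 40880 + 150000*6 + 1800000 = 2740880

2740880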